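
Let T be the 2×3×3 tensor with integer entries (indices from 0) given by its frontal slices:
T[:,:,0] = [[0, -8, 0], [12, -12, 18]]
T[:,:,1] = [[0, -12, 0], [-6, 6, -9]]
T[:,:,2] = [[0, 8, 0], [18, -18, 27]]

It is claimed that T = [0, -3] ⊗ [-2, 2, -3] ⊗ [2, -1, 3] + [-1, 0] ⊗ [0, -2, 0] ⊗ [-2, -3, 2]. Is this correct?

No

Reconstruct entry (0,1,0) from the claimed factors: Σₗ aₗ[0]bₗ[1]cₗ[0] = (0)·(2)·(2) + (-1)·(-2)·(-2) = -4, but T[0,1,0] = -8. The claim is false.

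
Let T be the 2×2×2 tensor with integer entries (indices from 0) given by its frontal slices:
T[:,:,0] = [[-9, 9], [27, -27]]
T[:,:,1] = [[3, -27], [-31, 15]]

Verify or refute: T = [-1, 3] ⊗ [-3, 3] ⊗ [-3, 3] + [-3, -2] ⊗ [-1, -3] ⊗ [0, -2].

Yes

Reconstruct entrywise from the claimed factors. For example, T[0,1,1] = -27 and Σₗ aₗ[0]bₗ[1]cₗ[1] = (-1)·(3)·(3) + (-3)·(-3)·(-2) = -27; checking all 8 entries, every one matches. The claim holds.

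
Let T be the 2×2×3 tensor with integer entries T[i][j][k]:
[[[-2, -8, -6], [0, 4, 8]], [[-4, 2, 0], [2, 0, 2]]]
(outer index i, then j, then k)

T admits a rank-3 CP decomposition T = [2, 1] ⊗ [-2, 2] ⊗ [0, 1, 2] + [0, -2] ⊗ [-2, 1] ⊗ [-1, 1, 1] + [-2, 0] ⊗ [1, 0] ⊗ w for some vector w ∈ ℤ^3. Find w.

w = [1, 2, -1]

Subtract the known terms from T to get the rank-1 residual R = [-2, 0] ⊗ [1, 0] ⊗ w, so R[i,j,k] = a[i]·b[j]·w[k]. Pick indices with nonzero a[0]·b[0] = (-2)·(1) = -2. Only the fibre through (0,0,·) is needed: R[0,0,:] = T[0,0,:] − Σₗ aₗ[0]bₗ[0]cₗ = [-2, -8, -6] − (2)·(-2)·[0, 1, 2] − (0)·(-2)·[-1, 1, 1] = [-2, -4, 2]. Then w[k] = R[0,0,k] / -2 for each k, giving w = [-2, -4, 2] / -2 = [1, 2, -1].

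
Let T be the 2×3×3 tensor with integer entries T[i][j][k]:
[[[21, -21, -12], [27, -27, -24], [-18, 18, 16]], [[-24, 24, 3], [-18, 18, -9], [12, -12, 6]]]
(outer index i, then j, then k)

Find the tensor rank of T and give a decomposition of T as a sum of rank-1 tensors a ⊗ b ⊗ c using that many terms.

Lower bound: the mode-1 unfolding of T (rows indexed by i, columns by (j,k) = (0,0), (0,1), (0,2), (1,0), (1,1), (1,2), (2,0), (2,1), (2,2)) is [[21, -21, -12, 27, -27, -24, -18, 18, 16], [-24, 24, 3, -18, 18, -9, 12, -12, 6]].
There the 2×2 minor on rows i ∈ {0, 1}, columns (j,k) ∈ {(0,0), (0,2)} is det [[21, -12], [-24, 3]] = -225 ≠ 0, so this unfolding has rank ≥ 2; CP rank is at least every unfolding rank, so rank(T) ≥ 2. (Unfolding ranks only ever bound the CP rank from below — rank(T) can be strictly larger than all of them — so the matching upper bound has to come from an explicit 2-term decomposition.)
Upper bound — finding two terms. Write S_k = T[:,:,k] for the frontal slices: S₀ = [[21, 27, -18], [-24, -18, 12]], S₁ = [[-21, -27, 18], [24, 18, -12]], S₂ = [[-12, -24, 16], [3, -9, 6]].
If T = a₁ ⊗ b₁ ⊗ c₁ + a₂ ⊗ b₂ ⊗ c₂ then each S_k = c₁[k]·a₁b₁ᵀ + c₂[k]·a₂b₂ᵀ. S₀ and S₂ are linearly independent, so a₁b₁ᵀ and a₂b₂ᵀ must span the same plane of matrices: they are the rank-1 matrices of the form x·S₀ + y·S₂.
The 2×2 minor of x·S₀ + y·S₂ on rows {0,1}, columns {0,1} is 270·x² − 630·xy + 180·y² = 90·(x − 2·y)(3·x − y), vanishing at (x:y) = (2:1) and (1:3).
M₁ = 2·S₀ + S₂ = [[30, 30, -20], [-45, -45, 30]] = 5·[2, -3][3, 3, -2]ᵀ and M₂ = S₀ + 3·S₂ = [[-15, -45, 30], [-15, -45, 30]] = (-15)·[1, 1][1, 3, -2]ᵀ, so take a₁ = [2, -3], b₁ = [3, 3, -2], a₂ = [1, 1], b₂ = [1, 3, -2].
Each slice is an integer combination of E₁ = a₁b₁ᵀ and E₂ = a₂b₂ᵀ: S₀ = 3·E₁ + 3·E₂, S₁ = −3·E₁ − 3·E₂, S₂ = −E₁ − 6·E₂; reading off coefficients, c₁ = [3, -3, -1] and c₂ = [3, -3, -6].
Hence T = [2, -3] ⊗ [3, 3, -2] ⊗ [3, -3, -1] + [1, 1] ⊗ [1, 3, -2] ⊗ [3, -3, -6], so rank(T) ≤ 2.
These bounds meet, so rank(T) = 2.

rank(T) = 2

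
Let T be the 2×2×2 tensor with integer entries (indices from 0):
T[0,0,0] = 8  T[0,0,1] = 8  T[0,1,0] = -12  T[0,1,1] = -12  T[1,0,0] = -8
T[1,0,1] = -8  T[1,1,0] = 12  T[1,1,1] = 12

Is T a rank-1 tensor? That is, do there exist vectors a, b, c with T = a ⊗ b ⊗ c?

Yes

If T = a ⊗ b ⊗ c then every fibre of T is a multiple of the corresponding factor, so read the factors off the fibres through the nonzero entry T[0,0,0] = 8.
The mode-1 fibre T[:,0,0] = [8, -8] gives a = (1, -1) (primitive direction); the mode-2 fibre T[0,:,0] = [8, -12] gives b = (2, -3); then c[k] = T[0,0,k] / (a[0]·b[0]) = [8, 8] / 2 = (4, 4).
Expanding (1, -1) ⊗ (2, -3) ⊗ (4, 4) reproduces all 8 entries of T, so T = (1, -1) ⊗ (2, -3) ⊗ (4, 4) and rank(T) ≤ 1.
Equivalently every frontal slice T[:,:,k] is c[k] times the rank-1 matrix (1, -1) ⊗ (2, -3). So T has rank 1 (it is nonzero).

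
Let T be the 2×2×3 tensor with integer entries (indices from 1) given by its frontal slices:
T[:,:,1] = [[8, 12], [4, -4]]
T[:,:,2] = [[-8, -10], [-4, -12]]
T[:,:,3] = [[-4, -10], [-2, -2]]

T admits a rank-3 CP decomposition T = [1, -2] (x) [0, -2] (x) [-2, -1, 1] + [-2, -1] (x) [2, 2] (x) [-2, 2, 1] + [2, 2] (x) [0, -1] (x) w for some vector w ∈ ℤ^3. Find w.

Subtract the known terms from T to get the rank-1 residual R = [2, 2] (x) [0, -1] (x) w, so R[i,j,k] = a[i]·b[j]·w[k]. Pick indices with nonzero a[1]·b[2] = (2)·(-1) = -2. Only the fibre through (1,2,·) is needed: R[1,2,:] = T[1,2,:] − Σₗ aₗ[1]bₗ[2]cₗ = [12, -10, -10] − (1)·(-2)·[-2, -1, 1] − (-2)·(2)·[-2, 2, 1] = [0, -4, -4]. Then w[k] = R[1,2,k] / -2 for each k, giving w = [0, -4, -4] / -2 = [0, 2, 2].

w = [0, 2, 2]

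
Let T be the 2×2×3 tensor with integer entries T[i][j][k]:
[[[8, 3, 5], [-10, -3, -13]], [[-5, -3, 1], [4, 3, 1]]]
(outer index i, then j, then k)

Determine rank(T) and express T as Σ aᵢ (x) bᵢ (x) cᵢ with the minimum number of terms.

Lower bound: the mode-3 unfolding of T (rows indexed by k, columns by (i,j) = (0,0), (0,1), (1,0), (1,1)) is [[8, -10, -5, 4], [3, -3, -3, 3], [5, -13, 1, 1]].
There the 3×3 minor on rows k ∈ {0, 1, 2}, columns (i,j) ∈ {(0,0), (0,1), (1,0)} is det [[8, -10, -5], [3, -3, -3], [5, -13, 1]] = -36 ≠ 0, so this unfolding has rank ≥ 3; CP rank is at least every unfolding rank, so rank(T) ≥ 3. (Unfolding ranks only ever bound the CP rank from below — rank(T) can be strictly larger than all of them — so the matching upper bound has to come from an explicit 3-term decomposition.)
Upper bound: T is a sum of 3 rank-1 terms, T = (1, -1) (x) (1, -2) (x) (4, 2, 2) + (1, -1) (x) (1, 1) (x) (2, 1, -1) + (2, 1) (x) (1, -2) (x) (1, 0, 2) (one valid choice — decompositions are not unique — normalised so each a, b is primitive with positive first nonzero entry; check it by expanding all entries), so rank(T) ≤ 3.
These bounds meet, so rank(T) = 3.

rank(T) = 3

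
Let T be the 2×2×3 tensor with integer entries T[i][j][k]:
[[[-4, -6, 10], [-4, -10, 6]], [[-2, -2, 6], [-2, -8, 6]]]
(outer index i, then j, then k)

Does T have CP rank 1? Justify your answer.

No

The mode-3 unfolding of T (rows indexed by k, columns by (i,j) = (0,0), (0,1), (1,0), (1,1)) is [[-4, -4, -2, -2], [-6, -10, -2, -8], [10, 6, 6, 6]].
There the 3×3 minor on rows k ∈ {0, 1, 2}, columns (i,j) ∈ {(0,0), (0,1), (1,1)} is det [[-4, -4, -2], [-6, -10, -8], [10, 6, 6]] = 96 ≠ 0, so this unfolding has rank ≥ 3; CP rank is at least every unfolding rank, so rank(T) ≥ 3.
In particular rank(T) ≥ 3 > 1, so T is not rank-1.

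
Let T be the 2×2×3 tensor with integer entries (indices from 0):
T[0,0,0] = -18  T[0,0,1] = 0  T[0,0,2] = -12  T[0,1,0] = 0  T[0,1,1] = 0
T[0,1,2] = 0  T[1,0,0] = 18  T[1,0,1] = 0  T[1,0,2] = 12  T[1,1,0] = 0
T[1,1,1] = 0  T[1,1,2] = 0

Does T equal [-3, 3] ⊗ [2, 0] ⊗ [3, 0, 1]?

No

Reconstruct entry (0,0,2) from the claimed factors: Σₗ aₗ[0]bₗ[0]cₗ[2] = (-3)·(2)·(1) = -6, but T[0,0,2] = -12. The claim is false.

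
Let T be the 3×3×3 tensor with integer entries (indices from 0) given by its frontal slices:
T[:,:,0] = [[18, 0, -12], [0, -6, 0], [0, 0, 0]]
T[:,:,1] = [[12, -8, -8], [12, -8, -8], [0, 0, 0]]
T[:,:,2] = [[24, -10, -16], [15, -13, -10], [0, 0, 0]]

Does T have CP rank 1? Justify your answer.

The mode-3 unfolding of T (rows indexed by k, columns by (i,j) = (0,0), (0,1), (0,2), (1,0), (1,1), (1,2), (2,0), (2,1), (2,2)) is [[18, 0, -12, 0, -6, 0, 0, 0, 0], [12, -8, -8, 12, -8, -8, 0, 0, 0], [24, -10, -16, 15, -13, -10, 0, 0, 0]].
There the 2×2 minor on rows k ∈ {0, 1}, columns (i,j) ∈ {(0,0), (0,1)} is det [[18, 0], [12, -8]] = -144 ≠ 0, so this unfolding has rank ≥ 2; CP rank is at least every unfolding rank, so rank(T) ≥ 2.
In particular rank(T) ≥ 2 > 1, so T is not rank-1.

No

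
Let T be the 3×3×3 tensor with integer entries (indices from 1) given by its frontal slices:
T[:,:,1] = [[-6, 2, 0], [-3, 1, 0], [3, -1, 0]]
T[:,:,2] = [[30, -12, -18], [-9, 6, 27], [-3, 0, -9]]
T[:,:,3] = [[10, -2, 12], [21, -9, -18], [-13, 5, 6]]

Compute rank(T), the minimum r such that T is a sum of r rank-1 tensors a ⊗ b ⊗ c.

Lower bound: the mode-2 unfolding of T (rows indexed by j, columns by (i,k) = (1,1), (1,2), (1,3), (2,1), (2,2), (2,3), (3,1), (3,2), (3,3)) is [[-6, 30, 10, -3, -9, 21, 3, -3, -13], [2, -12, -2, 1, 6, -9, -1, 0, 5], [0, -18, 12, 0, 27, -18, 0, -9, 6]].
There the 2×2 minor on rows j ∈ {1, 2}, columns (i,k) ∈ {(1,1), (1,2)} is det [[-6, 30], [2, -12]] = 12 ≠ 0, so this unfolding has rank ≥ 2; CP rank is at least every unfolding rank, so rank(T) ≥ 2. (Unfolding ranks only ever bound the CP rank from below — rank(T) can be strictly larger than all of them — so the matching upper bound has to come from an explicit 2-term decomposition.)
Upper bound — finding two terms. Write S_k = T[:,:,k] for the frontal slices: S₁ = [[-6, 2, 0], [-3, 1, 0], [3, -1, 0]], S₂ = [[30, -12, -18], [-9, 6, 27], [-3, 0, -9]], S₃ = [[10, -2, 12], [21, -9, -18], [-13, 5, 6]].
If T = a₁ ⊗ b₁ ⊗ c₁ + a₂ ⊗ b₂ ⊗ c₂ then each S_k = c₁[k]·a₁b₁ᵀ + c₂[k]·a₂b₂ᵀ. S₁ and S₂ are linearly independent, so a₁b₁ᵀ and a₂b₂ᵀ must span the same plane of matrices: they are the rank-1 matrices of the form x·S₁ + y·S₂.
The 2×2 minor of x·S₁ + y·S₂ on rows {1,2}, columns {1,2} is −24·xy + 72·y² = (-24)·(x − 3·y)(y), vanishing at (x:y) = (3:1) and (1:0).
M₁ = 3·S₁ + S₂ = [[12, -6, -18], [-18, 9, 27], [6, -3, -9]] = 3·[2, -3, 1][2, -1, -3]ᵀ and M₂ = S₁ = [[-6, 2, 0], [-3, 1, 0], [3, -1, 0]] = −[2, 1, -1][3, -1, 0]ᵀ, so take a₁ = [2, -3, 1], b₁ = [2, -1, -3], a₂ = [2, 1, -1], b₂ = [3, -1, 0].
Each slice is an integer combination of E₁ = a₁b₁ᵀ and E₂ = a₂b₂ᵀ: S₁ = −E₂, S₂ = 3·E₁ + 3·E₂, S₃ = −2·E₁ + 3·E₂; reading off coefficients, c₁ = [0, 3, -2] and c₂ = [-1, 3, 3].
Hence T = [2, -3, 1] ⊗ [2, -1, -3] ⊗ [0, 3, -2] + [2, 1, -1] ⊗ [3, -1, 0] ⊗ [-1, 3, 3], so rank(T) ≤ 2.
These bounds meet, so rank(T) = 2.

2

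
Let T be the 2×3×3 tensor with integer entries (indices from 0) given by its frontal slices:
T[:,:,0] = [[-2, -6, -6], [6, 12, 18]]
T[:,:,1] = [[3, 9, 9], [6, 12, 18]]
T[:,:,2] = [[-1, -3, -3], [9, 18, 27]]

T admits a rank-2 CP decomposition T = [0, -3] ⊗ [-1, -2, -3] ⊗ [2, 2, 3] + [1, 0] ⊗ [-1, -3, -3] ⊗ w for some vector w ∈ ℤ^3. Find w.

w = [2, -3, 1]

Subtract the known terms from T to get the rank-1 residual R = [1, 0] ⊗ [-1, -3, -3] ⊗ w, so R[i,j,k] = a[i]·b[j]·w[k]. Pick indices with nonzero a[0]·b[0] = (1)·(-1) = -1. Only the fibre through (0,0,·) is needed: R[0,0,:] = T[0,0,:] − Σₗ aₗ[0]bₗ[0]cₗ = [-2, 3, -1] − (0)·(-1)·[2, 2, 3] = [-2, 3, -1]. Then w[k] = R[0,0,k] / -1 for each k, giving w = [-2, 3, -1] / -1 = [2, -3, 1].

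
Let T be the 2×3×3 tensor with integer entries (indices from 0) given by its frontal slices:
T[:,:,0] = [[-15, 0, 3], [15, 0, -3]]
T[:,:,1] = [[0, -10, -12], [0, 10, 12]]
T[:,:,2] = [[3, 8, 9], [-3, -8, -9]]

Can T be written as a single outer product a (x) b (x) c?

The mode-2 unfolding of T (rows indexed by j, columns by (i,k) = (0,0), (0,1), (0,2), (1,0), (1,1), (1,2)) is [[-15, 0, 3, 15, 0, -3], [0, -10, 8, 0, 10, -8], [3, -12, 9, -3, 12, -9]].
There the 2×2 minor on rows j ∈ {0, 1}, columns (i,k) ∈ {(0,0), (0,1)} is det [[-15, 0], [0, -10]] = 150 ≠ 0, so this unfolding has rank ≥ 2; CP rank is at least every unfolding rank, so rank(T) ≥ 2.
In particular rank(T) ≥ 2 > 1, so T is not rank-1.

No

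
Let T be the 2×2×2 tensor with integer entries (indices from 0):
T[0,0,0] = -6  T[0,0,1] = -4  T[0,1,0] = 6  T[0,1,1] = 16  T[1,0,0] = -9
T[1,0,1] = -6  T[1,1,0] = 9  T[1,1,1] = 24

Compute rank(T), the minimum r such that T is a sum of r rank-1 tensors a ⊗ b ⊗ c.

Lower bound: in the mode-2 unfolding of T (rows indexed by j, columns by (i,k)) the 2×2 minor on rows j ∈ {0, 1}, columns (i,k) ∈ {(0,0), (0,1)} is det [[-6, -4], [6, 16]] = -72 ≠ 0, so that unfolding has rank ≥ 2 and hence rank(T) ≥ 2 (CP rank is at least every unfolding rank, though it can be larger).
Upper bound: T[i,:,:] = a[i]·M for every slice, with a = [2, 3] and M = [[-3, -2], [3, 8]] (rows j, columns k).
Splitting M by its rows (j = 0, 1), M = [1, 0][-3, -2]ᵀ + [0, 1][3, 8]ᵀ.
Hence T = [2, 3] ⊗ [1, 0] ⊗ [-3, -2] + [2, 3] ⊗ [0, 1] ⊗ [3, 8], so rank(T) ≤ 2.
These bounds meet, so rank(T) = 2.

2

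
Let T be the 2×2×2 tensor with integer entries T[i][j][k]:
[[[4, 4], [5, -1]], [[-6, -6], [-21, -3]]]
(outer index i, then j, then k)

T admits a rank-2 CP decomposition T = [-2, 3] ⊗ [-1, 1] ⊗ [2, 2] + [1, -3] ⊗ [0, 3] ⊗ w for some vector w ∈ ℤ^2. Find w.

Subtract the known terms from T to get the rank-1 residual R = [1, -3] ⊗ [0, 3] ⊗ w, so R[i,j,k] = a[i]·b[j]·w[k]. Pick indices with nonzero a[0]·b[1] = (1)·(3) = 3. Only the fibre through (0,1,·) is needed: R[0,1,:] = T[0,1,:] − Σₗ aₗ[0]bₗ[1]cₗ = [5, -1] − (-2)·(1)·[2, 2] = [9, 3]. Then w[k] = R[0,1,k] / 3 for each k, giving w = [9, 3] / 3 = [3, 1].

w = [3, 1]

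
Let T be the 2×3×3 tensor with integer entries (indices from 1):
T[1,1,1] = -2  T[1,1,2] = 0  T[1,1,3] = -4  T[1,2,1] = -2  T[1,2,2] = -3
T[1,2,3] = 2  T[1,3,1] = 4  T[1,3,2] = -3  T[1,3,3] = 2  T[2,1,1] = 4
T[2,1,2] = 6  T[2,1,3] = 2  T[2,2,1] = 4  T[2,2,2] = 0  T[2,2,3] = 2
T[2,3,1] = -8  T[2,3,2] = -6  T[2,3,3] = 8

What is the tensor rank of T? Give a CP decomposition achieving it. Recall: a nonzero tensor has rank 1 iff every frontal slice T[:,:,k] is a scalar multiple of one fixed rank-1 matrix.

Lower bound: the mode-2 unfolding of T (rows indexed by j, columns by (i,k) = (1,1), (1,2), (1,3), (2,1), (2,2), (2,3)) is [[-2, 0, -4, 4, 6, 2], [-2, -3, 2, 4, 0, 2], [4, -3, 2, -8, -6, 8]].
There the 3×3 minor on rows j ∈ {1, 2, 3}, columns (i,k) ∈ {(1,1), (1,2), (1,3)} is det [[-2, 0, -4], [-2, -3, 2], [4, -3, 2]] = -72 ≠ 0, so this unfolding has rank ≥ 3; CP rank is at least every unfolding rank, so rank(T) ≥ 3. (Flattening ranks never certify an upper bound on CP rank; for that we must actually write T with 3 rank-1 terms.)
Upper bound: T is a sum of 3 rank-1 terms, T = (1, -2) ∘ (1, 1, -2) ∘ (-2, 0, 2) + (1, -2) ∘ (2, 1, -1) ∘ (0, -1, -2) + (1, 1) ∘ (1, -1, -2) ∘ (0, 2, -2) (one valid choice — decompositions are not unique — normalised so each a, b is primitive with positive first nonzero entry; check it by expanding all entries), so rank(T) ≤ 3.
These bounds meet, so rank(T) = 3.

rank(T) = 3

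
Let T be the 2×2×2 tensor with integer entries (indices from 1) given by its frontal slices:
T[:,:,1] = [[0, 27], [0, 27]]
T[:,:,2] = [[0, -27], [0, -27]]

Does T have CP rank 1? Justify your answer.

Yes

If T = a ⊗ b ⊗ c then every fibre of T is a multiple of the corresponding factor, so read the factors off the fibres through the nonzero entry T[1,2,1] = 27.
The mode-1 fibre T[:,2,1] = [27, 27] gives a = [1, 1] (primitive direction); the mode-2 fibre T[1,:,1] = [0, 27] gives b = [0, 1]; then c[k] = T[1,2,k] / (a[1]·b[2]) = [27, -27] / 1 = [27, -27].
Expanding [1, 1] ⊗ [0, 1] ⊗ [27, -27] reproduces all 8 entries of T, so T = [1, 1] ⊗ [0, 1] ⊗ [27, -27] and rank(T) ≤ 1.
Equivalently every frontal slice T[:,:,k] is c[k] times the rank-1 matrix [1, 1] ⊗ [0, 1]. So T has rank 1 (it is nonzero).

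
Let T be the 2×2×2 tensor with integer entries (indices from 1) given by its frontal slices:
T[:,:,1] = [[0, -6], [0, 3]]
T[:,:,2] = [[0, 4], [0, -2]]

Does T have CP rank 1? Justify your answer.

If T = a ∘ b ∘ c then every fibre of T is a multiple of the corresponding factor, so read the factors off the fibres through the nonzero entry T[1,2,1] = -6.
The mode-1 fibre T[:,2,1] = [-6, 3] gives a = [2, -1] (primitive direction); the mode-2 fibre T[1,:,1] = [0, -6] gives b = [0, 1]; then c[k] = T[1,2,k] / (a[1]·b[2]) = [-6, 4] / 2 = [-3, 2].
Expanding [2, -1] ∘ [0, 1] ∘ [-3, 2] reproduces all 8 entries of T, so T = [2, -1] ∘ [0, 1] ∘ [-3, 2] and rank(T) ≤ 1.
Equivalently every frontal slice T[:,:,k] is c[k] times the rank-1 matrix [2, -1] ∘ [0, 1]. So T has rank 1 (it is nonzero).

Yes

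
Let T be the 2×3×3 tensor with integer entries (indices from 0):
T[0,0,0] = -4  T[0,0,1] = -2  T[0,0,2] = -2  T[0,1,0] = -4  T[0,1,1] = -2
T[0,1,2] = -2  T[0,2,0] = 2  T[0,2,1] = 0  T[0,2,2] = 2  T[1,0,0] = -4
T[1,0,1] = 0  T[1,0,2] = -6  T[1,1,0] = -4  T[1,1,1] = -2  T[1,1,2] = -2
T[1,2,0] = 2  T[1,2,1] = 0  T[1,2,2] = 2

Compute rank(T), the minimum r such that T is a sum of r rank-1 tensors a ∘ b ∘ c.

3

Lower bound: the mode-2 unfolding of T (rows indexed by j, columns by (i,k) = (0,0), (0,1), (0,2), (1,0), (1,1), (1,2)) is [[-4, -2, -2, -4, 0, -6], [-4, -2, -2, -4, -2, -2], [2, 0, 2, 2, 0, 2]].
There the 3×3 minor on rows j ∈ {0, 1, 2}, columns (i,k) ∈ {(0,0), (0,1), (1,1)} is det [[-4, -2, 0], [-4, -2, -2], [2, 0, 0]] = 8 ≠ 0, so this unfolding has rank ≥ 3; CP rank is at least every unfolding rank, so rank(T) ≥ 3. (Flattening ranks never certify an upper bound on CP rank; for that we must actually write T with 3 rank-1 terms.)
Upper bound: T is a sum of 3 rank-1 terms, T = (0, 1) ∘ (1, 0, 0) ∘ (0, 2, -4) + (1, 1) ∘ (1, 1, -1) ∘ (-2, 0, -2) + (1, 1) ∘ (1, 1, 0) ∘ (-2, -2, 0) (written with every a and b primitive with positive leading entry and the scale carried by c; CP decompositions are not unique, and this one is verified by expanding entrywise), so rank(T) ≤ 3.
These bounds meet, so rank(T) = 3.
Check entry T[0,2,2] = 2: (0)·(0)·(-4) + (1)·(-1)·(-2) + (1)·(0)·(0) = 2.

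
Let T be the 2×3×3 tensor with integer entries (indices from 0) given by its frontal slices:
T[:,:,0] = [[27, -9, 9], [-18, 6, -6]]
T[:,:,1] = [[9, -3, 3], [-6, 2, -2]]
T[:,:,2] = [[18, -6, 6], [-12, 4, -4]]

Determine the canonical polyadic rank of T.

1

Lower bound: T ≠ 0 (e.g. T[0,0,0] = 27), so rank(T) ≥ 1.
Upper bound: the mode-1 fibre T[:,0,0] = [27, -18] gives a = [3, -2] (primitive direction); the mode-2 fibre T[0,:,0] = [27, -9, 9] gives b = [3, -1, 1]; then c[k] = T[0,0,k] / (a[0]·b[0]) = [27, 9, 18] / 9 = [3, 1, 2].
Expanding [3, -2] ⊗ [3, -1, 1] ⊗ [3, 1, 2] reproduces all 18 entries of T, so T = [3, -2] ⊗ [3, -1, 1] ⊗ [3, 1, 2] and rank(T) ≤ 1.
These bounds meet, so rank(T) = 1.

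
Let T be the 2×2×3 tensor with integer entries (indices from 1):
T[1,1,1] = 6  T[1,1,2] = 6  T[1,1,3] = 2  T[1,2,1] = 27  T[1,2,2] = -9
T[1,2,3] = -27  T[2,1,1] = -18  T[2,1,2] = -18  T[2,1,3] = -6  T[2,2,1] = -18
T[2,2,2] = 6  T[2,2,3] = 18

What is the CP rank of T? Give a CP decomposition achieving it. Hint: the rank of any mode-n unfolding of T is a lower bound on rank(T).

Lower bound: in the mode-3 unfolding of T (rows indexed by k, columns by (i,j)) the 2×2 minor on rows k ∈ {1, 2}, columns (i,j) ∈ {(1,1), (1,2)} is det [[6, 27], [6, -9]] = -216 ≠ 0, so that unfolding has rank ≥ 2 and hence rank(T) ≥ 2 (CP rank is at least every unfolding rank, though it can be larger).
Upper bound: with S_k = T[:,:,k], the two rank-1 terms a₁b₁ᵀ, a₂b₂ᵀ are the rank-1 members of the pencil x·S₁ + y·S₂.
det(x·S₁ + y·S₂) is 378·x² + 252·xy − 126·y² = 126·(3·x − y)(x + y), vanishing at (x:y) = (1:3) and (1:-1).
M₁ = S₁ + 3·S₂ = [[24, 0], [-72, 0]] = 24·(1, -3)(1, 0)ᵀ and M₂ = S₁ − S₂ = [[0, 36], [0, -24]] = 12·(3, -2)(0, 1)ᵀ, so take a₁ = (1, -3), b₁ = (1, 0), a₂ = (3, -2), b₂ = (0, 1).
Each slice is an integer combination of E₁ = a₁b₁ᵀ and E₂ = a₂b₂ᵀ: S₁ = 6·E₁ + 9·E₂, S₂ = 6·E₁ − 3·E₂, S₃ = 2·E₁ − 9·E₂; reading off coefficients, c₁ = (6, 6, 2) and c₂ = (9, -3, -9).
Hence T = (1, -3) ⊗ (1, 0) ⊗ (6, 6, 2) + (3, -2) ⊗ (0, 1) ⊗ (9, -3, -9), so rank(T) ≤ 2.
These bounds meet, so rank(T) = 2.

rank(T) = 2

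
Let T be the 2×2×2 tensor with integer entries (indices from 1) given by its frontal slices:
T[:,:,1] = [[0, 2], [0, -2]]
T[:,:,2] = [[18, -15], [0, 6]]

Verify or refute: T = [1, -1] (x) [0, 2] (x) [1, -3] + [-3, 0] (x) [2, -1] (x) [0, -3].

Reconstruct entrywise from the claimed factors. For example, T[2,2,1] = -2 and Σₗ aₗ[2]bₗ[2]cₗ[1] = (-1)·(2)·(1) + (0)·(-1)·(0) = -2; checking all 8 entries, every one matches. The claim holds.

Yes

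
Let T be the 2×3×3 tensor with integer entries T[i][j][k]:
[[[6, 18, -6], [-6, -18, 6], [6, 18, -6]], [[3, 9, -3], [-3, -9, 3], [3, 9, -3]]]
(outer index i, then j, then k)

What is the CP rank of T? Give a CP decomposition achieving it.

rank(T) = 1

Lower bound: T ≠ 0 (e.g. T[0,0,0] = 6), so rank(T) ≥ 1.
Upper bound: the mode-1 fibre T[:,0,0] = [6, 3] gives a = [2, 1] (primitive direction); the mode-2 fibre T[0,:,0] = [6, -6, 6] gives b = [1, -1, 1]; then c[k] = T[0,0,k] / (a[0]·b[0]) = [6, 18, -6] / 2 = [3, 9, -3].
Expanding [2, 1] ⊗ [1, -1, 1] ⊗ [3, 9, -3] reproduces all 18 entries of T, so T = [2, 1] ⊗ [1, -1, 1] ⊗ [3, 9, -3] and rank(T) ≤ 1.
These bounds meet, so rank(T) = 1.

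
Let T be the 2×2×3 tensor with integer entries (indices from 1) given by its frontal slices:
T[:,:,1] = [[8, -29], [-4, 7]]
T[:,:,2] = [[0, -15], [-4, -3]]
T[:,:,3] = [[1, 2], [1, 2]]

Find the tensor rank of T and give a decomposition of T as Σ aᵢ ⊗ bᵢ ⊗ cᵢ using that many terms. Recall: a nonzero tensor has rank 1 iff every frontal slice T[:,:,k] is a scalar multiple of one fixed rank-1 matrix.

Lower bound: the mode-3 unfolding of T (rows indexed by k, columns by (i,j) = (1,1), (1,2), (2,1), (2,2)) is [[8, -29, -4, 7], [0, -15, -4, -3], [1, 2, 1, 2]].
There the 2×2 minor on rows k ∈ {1, 2}, columns (i,j) ∈ {(1,1), (1,2)} is det [[8, -29], [0, -15]] = -120 ≠ 0, so this unfolding has rank ≥ 2; CP rank is at least every unfolding rank, so rank(T) ≥ 2. (Unfolding ranks only ever bound the CP rank from below — rank(T) can be strictly larger than all of them — so the matching upper bound has to come from an explicit 2-term decomposition.)
Upper bound — finding two terms. Write S_k = T[:,:,k] for the frontal slices: S₁ = [[8, -29], [-4, 7]], S₂ = [[0, -15], [-4, -3]], S₃ = [[1, 2], [1, 2]].
If T = a₁ ⊗ b₁ ⊗ c₁ + a₂ ⊗ b₂ ⊗ c₂ then each S_k = c₁[k]·a₁b₁ᵀ + c₂[k]·a₂b₂ᵀ. S₁ and S₂ are linearly independent, so a₁b₁ᵀ and a₂b₂ᵀ must span the same plane of matrices: they are the rank-1 matrices of the form x·S₁ + y·S₂.
det(x·S₁ + y·S₂) is −60·x² − 200·xy − 60·y² = (-20)·(x + 3·y)(3·x + y), vanishing at (x:y) = (3:-1) and (1:-3).
M₁ = 3·S₁ − S₂ = [[24, -72], [-8, 24]] = 8·[3, -1][1, -3]ᵀ and M₂ = S₁ − 3·S₂ = [[8, 16], [8, 16]] = 8·[1, 1][1, 2]ᵀ, so take a₁ = [3, -1], b₁ = [1, -3], a₂ = [1, 1], b₂ = [1, 2].
Each slice is an integer combination of E₁ = a₁b₁ᵀ and E₂ = a₂b₂ᵀ: S₁ = 3·E₁ − E₂, S₂ = E₁ − 3·E₂, S₃ = E₂; reading off coefficients, c₁ = [3, 1, 0] and c₂ = [-1, -3, 1].
Hence T = [3, -1] ⊗ [1, -3] ⊗ [3, 1, 0] + [1, 1] ⊗ [1, 2] ⊗ [-1, -3, 1], so rank(T) ≤ 2.
These bounds meet, so rank(T) = 2.
Check entry T[2,2,1] = 7: (-1)·(-3)·(3) + (1)·(2)·(-1) = 7.

rank(T) = 2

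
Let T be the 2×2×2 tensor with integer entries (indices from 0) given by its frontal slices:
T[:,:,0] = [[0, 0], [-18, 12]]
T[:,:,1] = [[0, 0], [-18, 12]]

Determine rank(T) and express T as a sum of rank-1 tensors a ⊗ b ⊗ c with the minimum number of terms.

rank(T) = 1

Lower bound: T ≠ 0 (e.g. T[1,0,0] = -18), so rank(T) ≥ 1.
Upper bound: the mode-1 fibre T[:,0,0] = [0, -18] gives a = (0, 1) (primitive direction); the mode-2 fibre T[1,:,0] = [-18, 12] gives b = (3, -2); then c[k] = T[1,0,k] / (a[1]·b[0]) = [-18, -18] / 3 = (-6, -6).
Expanding (0, 1) ⊗ (3, -2) ⊗ (-6, -6) reproduces all 8 entries of T, so T = (0, 1) ⊗ (3, -2) ⊗ (-6, -6) and rank(T) ≤ 1.
These bounds meet, so rank(T) = 1.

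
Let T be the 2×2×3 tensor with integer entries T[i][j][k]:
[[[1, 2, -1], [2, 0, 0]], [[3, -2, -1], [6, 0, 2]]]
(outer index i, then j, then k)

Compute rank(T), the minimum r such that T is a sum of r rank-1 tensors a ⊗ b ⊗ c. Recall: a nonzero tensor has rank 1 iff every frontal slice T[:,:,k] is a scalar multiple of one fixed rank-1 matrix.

3

Lower bound: in the mode-3 unfolding of T (rows indexed by k, columns by (i,j)) the 3×3 minor on rows k ∈ {0, 1, 2}, columns (i,j) ∈ {(0,0), (0,1), (1,0)} is det [[1, 2, 3], [2, 0, -2], [-1, 0, -1]] = 8 ≠ 0, so that unfolding has rank ≥ 3 and hence rank(T) ≥ 3 (CP rank is at least every unfolding rank, though it can be larger).
Upper bound: T is a sum of 3 rank-1 terms, T = [0, 1] ⊗ [1, -1] ⊗ [-2, 0, -2] + [1, -1] ⊗ [1, 0] ⊗ [-1, 2, -1] + [1, 2] ⊗ [1, 1] ⊗ [2, 0, 0] (one valid choice — decompositions are not unique — normalised so each a, b is primitive with positive first nonzero entry; check it by expanding all entries), so rank(T) ≤ 3.
These bounds meet, so rank(T) = 3.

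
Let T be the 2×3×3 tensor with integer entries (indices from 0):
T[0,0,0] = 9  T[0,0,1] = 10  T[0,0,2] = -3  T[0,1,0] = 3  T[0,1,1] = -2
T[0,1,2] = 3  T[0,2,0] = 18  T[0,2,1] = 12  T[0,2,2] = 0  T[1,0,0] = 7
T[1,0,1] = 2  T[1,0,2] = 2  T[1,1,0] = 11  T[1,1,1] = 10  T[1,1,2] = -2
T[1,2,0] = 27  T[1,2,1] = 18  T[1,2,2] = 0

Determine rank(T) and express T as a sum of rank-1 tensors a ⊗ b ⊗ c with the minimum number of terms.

Lower bound: the mode-3 unfolding of T (rows indexed by k, columns by (i,j) = (0,0), (0,1), (0,2), (1,0), (1,1), (1,2)) is [[9, 3, 18, 7, 11, 27], [10, -2, 12, 2, 10, 18], [-3, 3, 0, 2, -2, 0]].
There the 2×2 minor on rows k ∈ {0, 1}, columns (i,j) ∈ {(0,0), (0,1)} is det [[9, 3], [10, -2]] = -48 ≠ 0, so this unfolding has rank ≥ 2; CP rank is at least every unfolding rank, so rank(T) ≥ 2. (Unfolding ranks only ever bound the CP rank from below — rank(T) can be strictly larger than all of them — so the matching upper bound has to come from an explicit 2-term decomposition.)
Upper bound — finding two terms. Write S_k = T[:,:,k] for the frontal slices: S₀ = [[9, 3, 18], [7, 11, 27]], S₁ = [[10, -2, 12], [2, 10, 18]], S₂ = [[-3, 3, 0], [2, -2, 0]].
If T = a₁ ⊗ b₁ ⊗ c₁ + a₂ ⊗ b₂ ⊗ c₂ then each S_k = c₁[k]·a₁b₁ᵀ + c₂[k]·a₂b₂ᵀ. S₀ and S₁ are linearly independent, so a₁b₁ᵀ and a₂b₂ᵀ must span the same plane of matrices: they are the rank-1 matrices of the form x·S₀ + y·S₁.
The 2×2 minor of x·S₀ + y·S₁ on rows {0,1}, columns {0,1} is 78·x² + 208·xy + 104·y² = 26·(x + 2·y)(3·x + 2·y), vanishing at (x:y) = (2:-1) and (2:-3).
M₁ = 2·S₀ − S₁ = [[8, 8, 24], [12, 12, 36]] = 4·(2, 3)(1, 1, 3)ᵀ and M₂ = 2·S₀ − 3·S₁ = [[-12, 12, 0], [8, -8, 0]] = (-4)·(3, -2)(1, -1, 0)ᵀ, so take a₁ = (2, 3), b₁ = (1, 1, 3), a₂ = (3, -2), b₂ = (1, -1, 0).
Each slice is an integer combination of E₁ = a₁b₁ᵀ and E₂ = a₂b₂ᵀ: S₀ = 3·E₁ + E₂, S₁ = 2·E₁ + 2·E₂, S₂ = −E₂; reading off coefficients, c₁ = (3, 2, 0) and c₂ = (1, 2, -1).
Hence T = (2, 3) ⊗ (1, 1, 3) ⊗ (3, 2, 0) + (3, -2) ⊗ (1, -1, 0) ⊗ (1, 2, -1), so rank(T) ≤ 2.
These bounds meet, so rank(T) = 2.

rank(T) = 2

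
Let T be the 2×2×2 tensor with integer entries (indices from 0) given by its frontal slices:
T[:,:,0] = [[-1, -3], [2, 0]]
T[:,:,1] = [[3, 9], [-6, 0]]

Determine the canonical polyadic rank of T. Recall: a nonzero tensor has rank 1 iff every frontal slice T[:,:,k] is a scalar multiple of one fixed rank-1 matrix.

2

Lower bound: in the mode-2 unfolding of T (rows indexed by j, columns by (i,k)) the 2×2 minor on rows j ∈ {0, 1}, columns (i,k) ∈ {(0,0), (1,0)} is det [[-1, 2], [-3, 0]] = 6 ≠ 0, so that unfolding has rank ≥ 2 and hence rank(T) ≥ 2 (CP rank is at least every unfolding rank, though it can be larger).
Upper bound: T[:,:,k] = c[k]·M for every slice, with c = (1, -3) and M = [[-1, -3], [2, 0]] (rows i, columns j).
Splitting M by its rows (i = 0, 1), M = (1, 0)(-1, -3)ᵀ + (0, 1)(2, 0)ᵀ.
Hence T = (1, 0) ⊗ (-1, -3) ⊗ (1, -3) + (0, 1) ⊗ (2, 0) ⊗ (1, -3), so rank(T) ≤ 2.
These bounds meet, so rank(T) = 2.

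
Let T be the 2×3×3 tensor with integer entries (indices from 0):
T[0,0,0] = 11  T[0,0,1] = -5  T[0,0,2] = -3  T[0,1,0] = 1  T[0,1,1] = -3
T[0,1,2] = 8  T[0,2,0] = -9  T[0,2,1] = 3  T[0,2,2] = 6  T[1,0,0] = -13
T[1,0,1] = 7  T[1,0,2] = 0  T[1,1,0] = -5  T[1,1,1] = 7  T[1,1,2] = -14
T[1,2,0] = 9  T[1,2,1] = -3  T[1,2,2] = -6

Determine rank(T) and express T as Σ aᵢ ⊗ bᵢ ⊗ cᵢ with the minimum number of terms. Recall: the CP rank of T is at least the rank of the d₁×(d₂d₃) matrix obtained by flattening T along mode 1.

rank(T) = 2

Lower bound: the mode-1 unfolding of T (rows indexed by i, columns by (j,k) = (0,0), (0,1), (0,2), (1,0), (1,1), (1,2), (2,0), (2,1), (2,2)) is [[11, -5, -3, 1, -3, 8, -9, 3, 6], [-13, 7, 0, -5, 7, -14, 9, -3, -6]].
There the 2×2 minor on rows i ∈ {0, 1}, columns (j,k) ∈ {(0,0), (0,1)} is det [[11, -5], [-13, 7]] = 12 ≠ 0, so this unfolding has rank ≥ 2; CP rank is at least every unfolding rank, so rank(T) ≥ 2. (This is only a lower bound: in general the CP rank may exceed every unfolding rank, so we still need to exhibit 2 rank-1 terms summing to T.)
Upper bound — finding two terms. Write S_k = T[:,:,k] for the frontal slices: S₀ = [[11, 1, -9], [-13, -5, 9]], S₁ = [[-5, -3, 3], [7, 7, -3]], S₂ = [[-3, 8, 6], [0, -14, -6]].
If T = a₁ ⊗ b₁ ⊗ c₁ + a₂ ⊗ b₂ ⊗ c₂ then each S_k = c₁[k]·a₁b₁ᵀ + c₂[k]·a₂b₂ᵀ. S₀ and S₁ are linearly independent, so a₁b₁ᵀ and a₂b₂ᵀ must span the same plane of matrices: they are the rank-1 matrices of the form x·S₀ + y·S₁.
The 2×2 minor of x·S₀ + y·S₁ on rows {0,1}, columns {0,1} is −42·x² + 56·xy − 14·y² = (-14)·(3·x − y)(x − y), vanishing at (x:y) = (1:3) and (1:1).
M₁ = S₀ + 3·S₁ = [[-4, -8, 0], [8, 16, 0]] = (-4)·[1, -2][1, 2, 0]ᵀ and M₂ = S₀ + S₁ = [[6, -2, -6], [-6, 2, 6]] = 2·[1, -1][3, -1, -3]ᵀ, so take a₁ = [1, -2], b₁ = [1, 2, 0], a₂ = [1, -1], b₂ = [3, -1, -3].
Each slice is an integer combination of E₁ = a₁b₁ᵀ and E₂ = a₂b₂ᵀ: S₀ = 2·E₁ + 3·E₂, S₁ = −2·E₁ − E₂, S₂ = 3·E₁ − 2·E₂; reading off coefficients, c₁ = [2, -2, 3] and c₂ = [3, -1, -2].
Hence T = [1, -2] ⊗ [1, 2, 0] ⊗ [2, -2, 3] + [1, -1] ⊗ [3, -1, -3] ⊗ [3, -1, -2], so rank(T) ≤ 2.
These bounds meet, so rank(T) = 2.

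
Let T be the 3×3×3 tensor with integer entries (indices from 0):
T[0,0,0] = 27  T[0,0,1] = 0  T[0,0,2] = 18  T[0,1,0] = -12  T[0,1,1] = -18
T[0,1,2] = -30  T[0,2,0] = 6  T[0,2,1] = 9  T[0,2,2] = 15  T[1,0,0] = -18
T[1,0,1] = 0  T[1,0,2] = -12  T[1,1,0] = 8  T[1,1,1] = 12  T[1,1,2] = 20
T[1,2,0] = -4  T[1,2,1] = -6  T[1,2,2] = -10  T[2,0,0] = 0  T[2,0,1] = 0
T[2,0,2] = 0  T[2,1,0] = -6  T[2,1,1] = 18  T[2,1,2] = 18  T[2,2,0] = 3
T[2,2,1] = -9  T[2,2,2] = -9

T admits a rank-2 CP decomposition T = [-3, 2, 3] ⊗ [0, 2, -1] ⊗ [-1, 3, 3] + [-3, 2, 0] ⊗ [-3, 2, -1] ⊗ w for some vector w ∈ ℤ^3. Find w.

Subtract the known terms from T to get the rank-1 residual R = [-3, 2, 0] ⊗ [-3, 2, -1] ⊗ w, so R[i,j,k] = a[i]·b[j]·w[k]. Pick indices with nonzero a[0]·b[0] = (-3)·(-3) = 9. Only the fibre through (0,0,·) is needed: R[0,0,:] = T[0,0,:] − Σₗ aₗ[0]bₗ[0]cₗ = [27, 0, 18] − (-3)·(0)·[-1, 3, 3] = [27, 0, 18]. Then w[k] = R[0,0,k] / 9 for each k, giving w = [27, 0, 18] / 9 = [3, 0, 2].

w = [3, 0, 2]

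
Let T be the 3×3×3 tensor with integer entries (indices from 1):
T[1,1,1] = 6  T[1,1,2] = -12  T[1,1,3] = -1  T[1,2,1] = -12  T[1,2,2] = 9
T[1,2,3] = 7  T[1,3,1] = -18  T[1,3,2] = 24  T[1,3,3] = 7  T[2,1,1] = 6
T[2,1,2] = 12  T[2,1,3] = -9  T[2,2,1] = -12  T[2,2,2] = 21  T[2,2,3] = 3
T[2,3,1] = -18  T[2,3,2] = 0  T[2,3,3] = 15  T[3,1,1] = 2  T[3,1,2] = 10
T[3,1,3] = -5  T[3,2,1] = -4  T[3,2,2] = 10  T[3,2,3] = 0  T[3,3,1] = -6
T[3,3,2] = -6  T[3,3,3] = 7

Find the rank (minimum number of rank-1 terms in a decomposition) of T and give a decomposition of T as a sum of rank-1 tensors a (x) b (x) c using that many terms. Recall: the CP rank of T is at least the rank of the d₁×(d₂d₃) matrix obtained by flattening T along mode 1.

Lower bound: the mode-1 unfolding of T (rows indexed by i, columns by (j,k) = (1,1), (1,2), (1,3), (2,1), (2,2), (2,3), (3,1), (3,2), (3,3)) is [[6, -12, -1, -12, 9, 7, -18, 24, 7], [6, 12, -9, -12, 21, 3, -18, 0, 15], [2, 10, -5, -4, 10, 0, -6, -6, 7]].
There the 2×2 minor on rows i ∈ {1, 2}, columns (j,k) ∈ {(1,1), (1,2)} is det [[6, -12], [6, 12]] = 144 ≠ 0, so this unfolding has rank ≥ 2; CP rank is at least every unfolding rank, so rank(T) ≥ 2. (Unfolding ranks only ever bound the CP rank from below — rank(T) can be strictly larger than all of them — so the matching upper bound has to come from an explicit 2-term decomposition.)
Upper bound — finding two terms. Write S_k = T[:,:,k] for the frontal slices: S₁ = [[6, -12, -18], [6, -12, -18], [2, -4, -6]], S₂ = [[-12, 9, 24], [12, 21, 0], [10, 10, -6]], S₃ = [[-1, 7, 7], [-9, 3, 15], [-5, 0, 7]].
If T = a₁ (x) b₁ (x) c₁ + a₂ (x) b₂ (x) c₂ then each S_k = c₁[k]·a₁b₁ᵀ + c₂[k]·a₂b₂ᵀ. S₁ and S₂ are linearly independent, so a₁b₁ᵀ and a₂b₂ᵀ must span the same plane of matrices: they are the rank-1 matrices of the form x·S₁ + y·S₂.
The 2×2 minor of x·S₁ + y·S₂ on rows {1,2}, columns {1,2} is 360·xy − 360·y² = 360·(x − y)(y), vanishing at (x:y) = (1:1) and (1:0).
M₁ = S₁ + S₂ = [[-6, -3, 6], [18, 9, -18], [12, 6, -12]] = (-3)·[1, -3, -2][2, 1, -2]ᵀ and M₂ = S₁ = [[6, -12, -18], [6, -12, -18], [2, -4, -6]] = 2·[3, 3, 1][1, -2, -3]ᵀ, so take a₁ = [1, -3, -2], b₁ = [2, 1, -2], a₂ = [3, 3, 1], b₂ = [1, -2, -3].
Each slice is an integer combination of E₁ = a₁b₁ᵀ and E₂ = a₂b₂ᵀ: S₁ = 2·E₂, S₂ = −3·E₁ − 2·E₂, S₃ = E₁ − E₂; reading off coefficients, c₁ = [0, -3, 1] and c₂ = [2, -2, -1].
Hence T = [1, -3, -2] (x) [2, 1, -2] (x) [0, -3, 1] + [3, 3, 1] (x) [1, -2, -3] (x) [2, -2, -1], so rank(T) ≤ 2.
These bounds meet, so rank(T) = 2.
Check entry T[3,2,2] = 10: (-2)·(1)·(-3) + (1)·(-2)·(-2) = 10.

rank(T) = 2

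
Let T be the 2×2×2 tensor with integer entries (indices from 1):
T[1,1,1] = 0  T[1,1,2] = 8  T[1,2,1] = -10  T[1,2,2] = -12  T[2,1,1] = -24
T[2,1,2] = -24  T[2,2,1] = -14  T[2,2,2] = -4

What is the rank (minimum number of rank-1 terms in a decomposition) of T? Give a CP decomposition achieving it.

rank(T) = 2

Lower bound: the mode-3 unfolding of T (rows indexed by k, columns by (i,j) = (1,1), (1,2), (2,1), (2,2)) is [[0, -10, -24, -14], [8, -12, -24, -4]].
There the 2×2 minor on rows k ∈ {1, 2}, columns (i,j) ∈ {(1,1), (1,2)} is det [[0, -10], [8, -12]] = 80 ≠ 0, so this unfolding has rank ≥ 2; CP rank is at least every unfolding rank, so rank(T) ≥ 2. (Unfolding ranks only ever bound the CP rank from below — rank(T) can be strictly larger than all of them — so the matching upper bound has to come from an explicit 2-term decomposition.)
Upper bound — finding two terms. Write S_k = T[:,:,k] for the frontal slices: S₁ = [[0, -10], [-24, -14]], S₂ = [[8, -12], [-24, -4]].
If T = a₁ ⊗ b₁ ⊗ c₁ + a₂ ⊗ b₂ ⊗ c₂ then each S_k = c₁[k]·a₁b₁ᵀ + c₂[k]·a₂b₂ᵀ. S₁ and S₂ are linearly independent, so a₁b₁ᵀ and a₂b₂ᵀ must span the same plane of matrices: they are the rank-1 matrices of the form x·S₁ + y·S₂.
det(x·S₁ + y·S₂) is −240·x² − 640·xy − 320·y² = (-80)·(x + 2·y)(3·x + 2·y), vanishing at (x:y) = (2:-1) and (2:-3).
M₁ = 2·S₁ − S₂ = [[-8, -8], [-24, -24]] = (-8)·[1, 3][1, 1]ᵀ and M₂ = 2·S₁ − 3·S₂ = [[-24, 16], [24, -16]] = (-8)·[1, -1][3, -2]ᵀ, so take a₁ = [1, 3], b₁ = [1, 1], a₂ = [1, -1], b₂ = [3, -2].
Each slice is an integer combination of E₁ = a₁b₁ᵀ and E₂ = a₂b₂ᵀ: S₁ = −6·E₁ + 2·E₂, S₂ = −4·E₁ + 4·E₂; reading off coefficients, c₁ = [-6, -4] and c₂ = [2, 4].
Hence T = [1, 3] ⊗ [1, 1] ⊗ [-6, -4] + [1, -1] ⊗ [3, -2] ⊗ [2, 4], so rank(T) ≤ 2.
These bounds meet, so rank(T) = 2.
Check entry T[1,1,1] = 0: (1)·(1)·(-6) + (1)·(3)·(2) = 0.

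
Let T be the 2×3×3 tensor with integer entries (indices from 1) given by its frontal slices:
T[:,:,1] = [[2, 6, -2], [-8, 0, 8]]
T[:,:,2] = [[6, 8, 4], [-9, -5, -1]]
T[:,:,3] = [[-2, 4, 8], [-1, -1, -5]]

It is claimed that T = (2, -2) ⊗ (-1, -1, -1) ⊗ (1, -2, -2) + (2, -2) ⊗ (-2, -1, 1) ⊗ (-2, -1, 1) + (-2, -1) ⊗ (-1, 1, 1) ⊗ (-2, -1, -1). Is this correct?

Reconstruct entrywise from the claimed factors. For example, T[2,3,3] = -5 and Σₗ aₗ[2]bₗ[3]cₗ[3] = (-2)·(-1)·(-2) + (-2)·(1)·(1) + (-1)·(1)·(-1) = -5; checking all 18 entries, every one matches. The claim holds.

Yes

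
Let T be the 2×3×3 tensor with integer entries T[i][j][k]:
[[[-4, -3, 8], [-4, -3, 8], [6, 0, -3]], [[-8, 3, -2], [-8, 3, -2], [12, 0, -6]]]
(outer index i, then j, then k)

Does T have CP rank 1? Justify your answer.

No

The mode-3 unfolding of T (rows indexed by k, columns by (i,j) = (0,0), (0,1), (0,2), (1,0), (1,1), (1,2)) is [[-4, -4, 6, -8, -8, 12], [-3, -3, 0, 3, 3, 0], [8, 8, -3, -2, -2, -6]].
There the 2×2 minor on rows k ∈ {0, 1}, columns (i,j) ∈ {(0,0), (0,2)} is det [[-4, 6], [-3, 0]] = 18 ≠ 0, so this unfolding has rank ≥ 2; CP rank is at least every unfolding rank, so rank(T) ≥ 2.
In particular rank(T) ≥ 2 > 1, so T is not rank-1.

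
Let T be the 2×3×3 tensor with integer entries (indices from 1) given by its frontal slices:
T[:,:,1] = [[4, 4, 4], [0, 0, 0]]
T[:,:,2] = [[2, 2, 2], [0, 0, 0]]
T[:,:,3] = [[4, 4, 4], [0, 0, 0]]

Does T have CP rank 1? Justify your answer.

Yes

The mode-1 fibre T[:,1,1] = [4, 0] gives a = [1, 0] (primitive direction); the mode-2 fibre T[1,:,1] = [4, 4, 4] gives b = [1, 1, 1]; then c[k] = T[1,1,k] / (a[1]·b[1]) = [4, 2, 4] / 1 = [4, 2, 4].
Expanding [1, 0] ⊗ [1, 1, 1] ⊗ [4, 2, 4] reproduces all 18 entries of T, so T = [1, 0] ⊗ [1, 1, 1] ⊗ [4, 2, 4] and rank(T) ≤ 1.
Equivalently every frontal slice T[:,:,k] is c[k] times the rank-1 matrix [1, 0] ⊗ [1, 1, 1]. So T has rank 1 (it is nonzero).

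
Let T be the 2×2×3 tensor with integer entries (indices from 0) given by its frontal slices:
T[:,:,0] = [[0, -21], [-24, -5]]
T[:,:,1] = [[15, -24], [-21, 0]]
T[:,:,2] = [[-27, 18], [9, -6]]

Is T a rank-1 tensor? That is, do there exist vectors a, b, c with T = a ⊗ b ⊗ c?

The mode-1 unfolding of T (rows indexed by i, columns by (j,k) = (0,0), (0,1), (0,2), (1,0), (1,1), (1,2)) is [[0, 15, -27, -21, -24, 18], [-24, -21, 9, -5, 0, -6]].
There the 2×2 minor on rows i ∈ {0, 1}, columns (j,k) ∈ {(0,0), (0,1)} is det [[0, 15], [-24, -21]] = 360 ≠ 0, so this unfolding has rank ≥ 2; CP rank is at least every unfolding rank, so rank(T) ≥ 2.
In particular rank(T) ≥ 2 > 1, so T is not rank-1.

No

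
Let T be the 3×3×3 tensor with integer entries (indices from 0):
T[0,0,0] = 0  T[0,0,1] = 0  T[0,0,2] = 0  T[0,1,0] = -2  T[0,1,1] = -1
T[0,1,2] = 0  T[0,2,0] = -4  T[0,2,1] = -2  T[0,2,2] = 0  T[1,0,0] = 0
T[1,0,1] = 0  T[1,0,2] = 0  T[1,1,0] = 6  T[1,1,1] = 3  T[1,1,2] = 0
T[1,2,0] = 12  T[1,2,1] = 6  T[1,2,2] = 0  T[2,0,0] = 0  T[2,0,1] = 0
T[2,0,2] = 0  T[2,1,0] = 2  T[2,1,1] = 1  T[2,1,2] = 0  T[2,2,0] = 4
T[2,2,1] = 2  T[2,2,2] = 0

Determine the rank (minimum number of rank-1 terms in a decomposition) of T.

1

Lower bound: T ≠ 0 (e.g. T[0,1,0] = -2), so rank(T) ≥ 1.
Upper bound: if T = a ⊗ b ⊗ c then every fibre of T is a multiple of the corresponding factor, so read the factors off the fibres through the nonzero entry T[0,1,0] = -2.
The mode-1 fibre T[:,1,0] = [-2, 6, 2] gives a = [1, -3, -1] (primitive direction); the mode-2 fibre T[0,:,0] = [0, -2, -4] gives b = [0, 1, 2]; then c[k] = T[0,1,k] / (a[0]·b[1]) = [-2, -1, 0] / 1 = [-2, -1, 0].
Expanding [1, -3, -1] ⊗ [0, 1, 2] ⊗ [-2, -1, 0] reproduces all 27 entries of T, so T = [1, -3, -1] ⊗ [0, 1, 2] ⊗ [-2, -1, 0] and rank(T) ≤ 1.
These bounds meet, so rank(T) = 1.
Check entry T[1,2,2] = 0: (-3)·(2)·(0) = 0.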